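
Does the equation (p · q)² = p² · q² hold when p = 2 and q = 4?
Holds

Substituting p = 2, q = 4:

LHS = (2 · 4)² = 64
RHS = 2² · 4² = 64

LHS = RHS, so the equation holds at this point.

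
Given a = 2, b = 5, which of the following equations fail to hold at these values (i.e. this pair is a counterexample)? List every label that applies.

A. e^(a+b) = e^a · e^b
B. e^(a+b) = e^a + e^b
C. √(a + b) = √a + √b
Evaluating each claim at the given values:
A. LHS = e^7 ≈ 1097, RHS = e^7 ≈ 1097 → holds here (LHS = RHS)
B. LHS = e^7 ≈ 1097, RHS = e^2 + e^5 ≈ 155.8 → fails here (LHS ≠ RHS)
C. LHS = √(7) ≈ 2.646, RHS = √(2) + √(5) ≈ 3.65 → fails here (LHS ≠ RHS)

Answer: B, C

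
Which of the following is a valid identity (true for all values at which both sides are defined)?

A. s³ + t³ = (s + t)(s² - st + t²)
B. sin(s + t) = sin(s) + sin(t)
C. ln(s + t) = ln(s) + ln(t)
A: holds — e.g. at (5, 5), both sides equal 250.
B: fails at (3, 4) — LHS = sin(7) ≈ 0.657, RHS = sin(4) + sin(3) ≈ -0.6157.
C: fails at (2, 4) — LHS = ln(6) ≈ 1.792, RHS = ln(2) + ln(4) ≈ 2.079.

Answer: A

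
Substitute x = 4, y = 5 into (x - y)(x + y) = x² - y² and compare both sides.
LHS = (4 - 5)(4 + 5) = -9
RHS = 4² - 5² = -9

LHS = RHS: the two sides agree.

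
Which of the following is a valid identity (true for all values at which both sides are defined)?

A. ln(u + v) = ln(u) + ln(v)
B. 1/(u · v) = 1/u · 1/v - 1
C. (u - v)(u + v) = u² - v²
C

A: fails at (1, 5) — LHS = ln(6) ≈ 1.792, RHS = ln(5) ≈ 1.609.
B: fails at (4, 5) — LHS = 1/20, RHS = -19/20.
C: holds — e.g. at (4, 6), both sides equal -20.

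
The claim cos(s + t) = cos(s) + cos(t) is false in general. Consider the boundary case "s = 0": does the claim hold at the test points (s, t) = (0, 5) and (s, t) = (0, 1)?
No, fails at both test points

At (0, 5): LHS = cos(5) ≈ 0.2837 ≠ RHS = cos(5) + 1 ≈ 1.284
At (0, 1): LHS = cos(1) ≈ 0.5403 ≠ RHS = cos(1) + 1 ≈ 1.54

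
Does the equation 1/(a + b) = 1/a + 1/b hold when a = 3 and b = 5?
Fails

Substituting a = 3, b = 5:

LHS = 1/(3 + 5) = 1/8
RHS = 1/3 + 1/5 = 8/15

LHS ≠ RHS, so the equation does not hold at this point.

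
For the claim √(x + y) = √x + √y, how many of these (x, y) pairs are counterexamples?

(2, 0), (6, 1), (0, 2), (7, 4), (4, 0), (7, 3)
3

Testing each pair:
(2, 0): LHS = √(2) ≈ 1.414, RHS = √(2) ≈ 1.414 → satisfies claim
(6, 1): LHS = √(7) ≈ 2.646, RHS = 1 + √(6) ≈ 3.449 → counterexample
(0, 2): LHS = √(2) ≈ 1.414, RHS = √(2) ≈ 1.414 → satisfies claim
(7, 4): LHS = √(11) ≈ 3.317, RHS = 2 + √(7) ≈ 4.646 → counterexample
(4, 0): LHS = 2, RHS = 2 → satisfies claim
(7, 3): LHS = √(10) ≈ 3.162, RHS = √(3) + √(7) ≈ 4.378 → counterexample

That makes 3 counterexamples.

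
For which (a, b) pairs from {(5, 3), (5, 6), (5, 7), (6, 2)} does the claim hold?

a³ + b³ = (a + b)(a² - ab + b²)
All pairs

Testing each pair:
(5, 3): LHS = 152, RHS = 152 → holds
(5, 6): LHS = 341, RHS = 341 → holds
(5, 7): LHS = 468, RHS = 468 → holds
(6, 2): LHS = 224, RHS = 224 → holds

Every pair satisfies the claim.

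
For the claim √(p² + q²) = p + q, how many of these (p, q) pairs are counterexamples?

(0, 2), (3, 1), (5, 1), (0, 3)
2

Testing each pair:
(0, 2): LHS = 2, RHS = 2 → satisfies claim
(3, 1): LHS = √(10) ≈ 3.162, RHS = 4 → counterexample
(5, 1): LHS = √(26) ≈ 5.099, RHS = 6 → counterexample
(0, 3): LHS = 3, RHS = 3 → satisfies claim

That makes 2 counterexamples.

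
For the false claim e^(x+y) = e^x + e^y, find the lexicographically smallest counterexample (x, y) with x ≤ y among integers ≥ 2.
Substituting (2, 2) into the claim:
LHS = e^(2+2) = e^4 ≈ 54.6
RHS = e^2 + e^2 = 2·e^2 ≈ 14.78

Since LHS ≠ RHS, this pair disproves the claim, and no lexicographically smaller pair (x ≤ y, integers ≥ 2) does.

For instance (3, 3) is also a counterexample (LHS = e^6 ≈ 403.4, RHS = 2·e^3 ≈ 40.17), but it's lexicographically larger.

Answer: (x, y) = (2, 2)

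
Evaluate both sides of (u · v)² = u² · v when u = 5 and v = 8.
LHS = (5 · 8)² = 1600
RHS = 5² · 8 = 200

LHS ≠ RHS, so the equation does not hold here.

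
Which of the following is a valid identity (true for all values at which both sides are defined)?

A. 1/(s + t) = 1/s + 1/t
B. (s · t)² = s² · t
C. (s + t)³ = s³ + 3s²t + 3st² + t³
A: fails at (1, 2) — LHS = 1/3, RHS = 3/2.
B: fails at (3, 4) — LHS = 144, RHS = 36.
C: holds — e.g. at (3, 4), both sides equal 343.

Answer: C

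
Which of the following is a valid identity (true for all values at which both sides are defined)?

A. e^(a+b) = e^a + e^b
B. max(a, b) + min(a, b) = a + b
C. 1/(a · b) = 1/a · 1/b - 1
B

A: fails at (3, 7) — LHS = e^10 ≈ 22026.5, RHS = e^3 + e^7 ≈ 1117.
B: holds — e.g. at (2, 4), both sides equal 6.
C: fails at (5, 5) — LHS = 1/25, RHS = -24/25.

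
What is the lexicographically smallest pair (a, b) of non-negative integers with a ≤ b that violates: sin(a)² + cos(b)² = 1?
Substituting (0, 1) into the claim:
LHS = sin(0)² + cos(1)² = cos(1)² ≈ 0.2919
RHS = 1

Since LHS ≠ RHS, this pair disproves the claim, and no lexicographically smaller pair (a ≤ b, non-negative integers) does.

For instance (1, 6) is also a counterexample (LHS = sin(1)² + cos(6)² ≈ 1.63, RHS = 1), but it's lexicographically larger.

Answer: (a, b) = (0, 1)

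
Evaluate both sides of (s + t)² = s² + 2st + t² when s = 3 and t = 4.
LHS = (3 + 4)² = 49
RHS = 3² + 2·3·4 + 4² = 49

LHS = RHS: the two sides agree.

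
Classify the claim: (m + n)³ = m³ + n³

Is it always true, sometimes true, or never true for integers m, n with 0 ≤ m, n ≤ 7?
It holds at (m, n) = (2, 0) (both sides equal 8), but fails at (m, n) = (5, 7) (LHS = 1728, RHS = 468).

Answer: Sometimes true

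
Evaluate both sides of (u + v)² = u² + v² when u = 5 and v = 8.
LHS = (5 + 8)² = 169
RHS = 5² + 8² = 89

LHS ≠ RHS, so the equation does not hold here.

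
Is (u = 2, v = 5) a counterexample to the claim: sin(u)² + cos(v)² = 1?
Yes

Substituting u = 2, v = 5:
LHS = sin(2)² + cos(5)² ≈ 0.9073
RHS = 1

Since LHS ≠ RHS, this pair disproves the claim.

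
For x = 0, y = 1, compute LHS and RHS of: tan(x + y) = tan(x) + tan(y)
LHS = tan(0 + 1) = tan(1) ≈ 1.557
RHS = tan(0) + tan(1) = tan(1) ≈ 1.557

LHS = RHS: the two sides agree.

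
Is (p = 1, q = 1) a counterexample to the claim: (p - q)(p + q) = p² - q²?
Substituting p = 1, q = 1:
LHS = (1 - 1)(1 + 1) = 0
RHS = 1² - 1² = 0

The sides agree, so this pair does not disprove the claim.

Answer: No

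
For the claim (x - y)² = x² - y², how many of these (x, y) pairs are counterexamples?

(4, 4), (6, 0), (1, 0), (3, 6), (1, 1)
1

Testing each pair:
(4, 4): LHS = 0, RHS = 0 → satisfies claim
(6, 0): LHS = 36, RHS = 36 → satisfies claim
(1, 0): LHS = 1, RHS = 1 → satisfies claim
(3, 6): LHS = 9, RHS = -27 → counterexample
(1, 1): LHS = 0, RHS = 0 → satisfies claim

That makes 1 counterexample.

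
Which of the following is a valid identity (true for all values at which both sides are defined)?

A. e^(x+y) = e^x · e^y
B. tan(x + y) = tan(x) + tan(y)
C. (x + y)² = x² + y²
A

A: holds — e.g. at (4, 5), both sides equal e^9 ≈ 8103.
B: fails at (1, 4) — LHS = tan(5) ≈ -3.381, RHS = tan(4) + tan(1) ≈ 2.715.
C: fails at (3, 5) — LHS = 64, RHS = 34.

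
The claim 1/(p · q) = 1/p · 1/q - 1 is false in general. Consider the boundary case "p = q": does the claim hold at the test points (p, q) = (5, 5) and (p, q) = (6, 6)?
No, fails at both test points

At (5, 5): LHS = 1/25 ≠ RHS = -24/25
At (6, 6): LHS = 1/36 ≠ RHS = -35/36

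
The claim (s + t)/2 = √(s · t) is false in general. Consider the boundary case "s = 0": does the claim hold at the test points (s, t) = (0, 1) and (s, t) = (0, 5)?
No, fails at both test points

At (0, 1): LHS = 1/2 ≠ RHS = 0
At (0, 5): LHS = 5/2 ≠ RHS = 0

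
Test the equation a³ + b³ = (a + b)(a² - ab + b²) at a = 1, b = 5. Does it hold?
Substituting a = 1, b = 5:

LHS = 1³ + 5³ = 126
RHS = (1 + 5)(1² - 1·5 + 5²) = 126

LHS = RHS, so the equation holds at this point.

Answer: Holds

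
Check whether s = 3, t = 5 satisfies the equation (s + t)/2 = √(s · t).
Fails

Substituting s = 3, t = 5:

LHS = (3 + 5)/2 = 4
RHS = √(3 · 5) = √(15) ≈ 3.873

LHS ≠ RHS, so the equation does not hold at this point.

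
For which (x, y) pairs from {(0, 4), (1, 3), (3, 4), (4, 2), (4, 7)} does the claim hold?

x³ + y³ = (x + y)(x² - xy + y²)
Testing each pair:
(0, 4): LHS = 64, RHS = 64 → holds
(1, 3): LHS = 28, RHS = 28 → holds
(3, 4): LHS = 91, RHS = 91 → holds
(4, 2): LHS = 72, RHS = 72 → holds
(4, 7): LHS = 407, RHS = 407 → holds

Every pair satisfies the claim.

Answer: All pairs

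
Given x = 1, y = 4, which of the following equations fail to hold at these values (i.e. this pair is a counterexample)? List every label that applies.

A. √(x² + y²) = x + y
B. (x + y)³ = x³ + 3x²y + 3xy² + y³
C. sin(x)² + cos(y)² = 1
Evaluating each claim at the given values:
A. LHS = √(17) ≈ 4.123, RHS = 5 → fails here (LHS ≠ RHS)
B. LHS = 125, RHS = 125 → holds here (LHS = RHS)
C. LHS = cos(4)² + sin(1)² ≈ 1.135, RHS = 1 → fails here (LHS ≠ RHS)

Answer: A, C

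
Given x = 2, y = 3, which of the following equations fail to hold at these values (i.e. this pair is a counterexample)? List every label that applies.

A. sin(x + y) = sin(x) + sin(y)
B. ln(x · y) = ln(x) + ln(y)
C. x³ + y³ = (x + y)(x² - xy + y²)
A

Evaluating each claim at the given values:
A. LHS = sin(5) ≈ -0.9589, RHS = sin(3) + sin(2) ≈ 1.05 → fails here (LHS ≠ RHS)
B. LHS = ln(6) ≈ 1.792, RHS = ln(2) + ln(3) ≈ 1.792 → holds here (LHS = RHS)
C. LHS = 35, RHS = 35 → holds here (LHS = RHS)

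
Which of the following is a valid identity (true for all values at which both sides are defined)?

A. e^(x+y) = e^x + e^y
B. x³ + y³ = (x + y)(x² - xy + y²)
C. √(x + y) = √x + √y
A: fails at (1, 4) — LHS = e^5 ≈ 148.4, RHS = e + e^4 ≈ 57.32.
B: holds — e.g. at (3, 5), both sides equal 152.
C: fails at (2, 7) — LHS = 3, RHS = √(2) + √(7) ≈ 4.06.

Answer: B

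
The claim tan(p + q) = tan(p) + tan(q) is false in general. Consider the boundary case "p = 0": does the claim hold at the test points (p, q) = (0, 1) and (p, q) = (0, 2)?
Yes, holds at both test points

At (0, 1): LHS = tan(1) ≈ 1.557, RHS = tan(1) ≈ 1.557 → equal
At (0, 2): LHS = tan(2) ≈ -2.185, RHS = tan(2) ≈ -2.185 → equal

So the claim does hold at both of these boundary points, even though it is not an identity.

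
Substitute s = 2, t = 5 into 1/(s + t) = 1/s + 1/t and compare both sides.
LHS = 1/(2 + 5) = 1/7
RHS = 1/2 + 1/5 = 7/10

LHS ≠ RHS, so the equation does not hold here.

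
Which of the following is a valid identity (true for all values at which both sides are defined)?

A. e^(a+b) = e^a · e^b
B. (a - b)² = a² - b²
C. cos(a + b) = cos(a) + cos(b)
A: holds — e.g. at (3, 5), both sides equal e^8 ≈ 2981.
B: fails at (3, 4) — LHS = 1, RHS = -7.
C: fails at (5, 5) — LHS = cos(10) ≈ -0.8391, RHS = 2·cos(5) ≈ 0.5673.

Answer: A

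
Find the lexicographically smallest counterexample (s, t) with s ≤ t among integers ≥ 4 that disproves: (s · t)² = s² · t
Substituting (4, 4) into the claim:
LHS = (4 · 4)² = 256
RHS = 4² · 4 = 64

Since LHS ≠ RHS, this pair disproves the claim, and no lexicographically smaller pair (s ≤ t, integers ≥ 4) does.

For instance (8, 8) is also a counterexample (LHS = 4096, RHS = 512), but it's lexicographically larger.

Answer: (s, t) = (4, 4)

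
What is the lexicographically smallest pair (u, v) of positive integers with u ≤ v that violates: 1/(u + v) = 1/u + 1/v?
(u, v) = (1, 1)

Substituting (1, 1) into the claim:
LHS = 1/(1 + 1) = 1/2
RHS = 1/1 + 1/1 = 2

Since LHS ≠ RHS, this pair disproves the claim, and no lexicographically smaller pair (u ≤ v, positive integers) does.

For instance (1, 7) is also a counterexample (LHS = 1/8, RHS = 8/7), but it's lexicographically larger.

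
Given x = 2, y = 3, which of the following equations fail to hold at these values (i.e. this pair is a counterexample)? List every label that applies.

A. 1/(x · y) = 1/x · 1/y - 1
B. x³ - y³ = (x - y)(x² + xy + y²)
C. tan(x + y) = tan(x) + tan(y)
A, C

Evaluating each claim at the given values:
A. LHS = 1/6, RHS = -5/6 → fails here (LHS ≠ RHS)
B. LHS = -19, RHS = -19 → holds here (LHS = RHS)
C. LHS = tan(5) ≈ -3.381, RHS = tan(2) + tan(3) ≈ -2.328 → fails here (LHS ≠ RHS)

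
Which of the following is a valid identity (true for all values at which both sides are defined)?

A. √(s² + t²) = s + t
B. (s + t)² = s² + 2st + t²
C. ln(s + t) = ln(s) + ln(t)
A: fails at (5, 5) — LHS = 5·√(2) ≈ 7.071, RHS = 10.
B: holds — e.g. at (3, 7), both sides equal 100.
C: fails at (4, 4) — LHS = ln(8) ≈ 2.079, RHS = 2·ln(4) ≈ 2.773.

Answer: B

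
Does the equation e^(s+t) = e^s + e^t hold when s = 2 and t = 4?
Substituting s = 2, t = 4:

LHS = e^(2+4) = e^6 ≈ 403.4
RHS = e^2 + e^4 ≈ 61.99

LHS ≠ RHS, so the equation does not hold at this point.

Answer: Fails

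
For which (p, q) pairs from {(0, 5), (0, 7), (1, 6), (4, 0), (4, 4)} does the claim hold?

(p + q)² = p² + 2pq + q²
All pairs

Testing each pair:
(0, 5): LHS = 25, RHS = 25 → holds
(0, 7): LHS = 49, RHS = 49 → holds
(1, 6): LHS = 49, RHS = 49 → holds
(4, 0): LHS = 16, RHS = 16 → holds
(4, 4): LHS = 64, RHS = 64 → holds

Every pair satisfies the claim.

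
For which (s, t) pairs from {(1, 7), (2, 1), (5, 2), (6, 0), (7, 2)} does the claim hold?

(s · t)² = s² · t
(2, 1), (6, 0)

Testing each pair:
(1, 7): LHS = 49, RHS = 7 → fails
(2, 1): LHS = 4, RHS = 4 → holds
(5, 2): LHS = 100, RHS = 50 → fails
(6, 0): LHS = 0, RHS = 0 → holds
(7, 2): LHS = 196, RHS = 98 → fails

2 of 5 pairs satisfy the claim.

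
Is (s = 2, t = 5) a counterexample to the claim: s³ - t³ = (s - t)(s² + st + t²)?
Substituting s = 2, t = 5:
LHS = 2³ - 5³ = -117
RHS = (2 - 5)(2² + 2·5 + 5²) = -117

The sides agree, so this pair does not disprove the claim.

Answer: No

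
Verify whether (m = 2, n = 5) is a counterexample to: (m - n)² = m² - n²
Yes

Substituting m = 2, n = 5:
LHS = (2 - 5)² = 9
RHS = 2² - 5² = -21

Since LHS ≠ RHS, this pair disproves the claim.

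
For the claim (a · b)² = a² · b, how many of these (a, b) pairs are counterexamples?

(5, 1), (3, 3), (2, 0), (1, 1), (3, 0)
Testing each pair:
(5, 1): LHS = 25, RHS = 25 → satisfies claim
(3, 3): LHS = 81, RHS = 27 → counterexample
(2, 0): LHS = 0, RHS = 0 → satisfies claim
(1, 1): LHS = 1, RHS = 1 → satisfies claim
(3, 0): LHS = 0, RHS = 0 → satisfies claim

That makes 1 counterexample.

Answer: 1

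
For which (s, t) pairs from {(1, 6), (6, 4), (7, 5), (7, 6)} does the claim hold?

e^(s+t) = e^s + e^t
None

Testing each pair:
(1, 6): LHS = e^7 ≈ 1097, RHS = e + e^6 ≈ 406.1 → fails
(6, 4): LHS = e^10 ≈ 22026.5, RHS = e^4 + e^6 ≈ 458 → fails
(7, 5): LHS = e^12 ≈ 162754.8, RHS = e^5 + e^7 ≈ 1245 → fails
(7, 6): LHS = e^13 ≈ 442413.4, RHS = e^6 + e^7 ≈ 1500 → fails

No pair satisfies the claim.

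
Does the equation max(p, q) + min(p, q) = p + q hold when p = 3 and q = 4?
Holds

Substituting p = 3, q = 4:

LHS = max(3, 4) + min(3, 4) = 7
RHS = 3 + 4 = 7

LHS = RHS, so the equation holds at this point.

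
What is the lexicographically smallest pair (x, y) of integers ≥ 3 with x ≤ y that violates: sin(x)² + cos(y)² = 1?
(x, y) = (3, 4)

Substituting (3, 4) into the claim:
LHS = sin(3)² + cos(4)² ≈ 0.4472
RHS = 1

Since LHS ≠ RHS, this pair disproves the claim, and no lexicographically smaller pair (x ≤ y, integers ≥ 3) does.

For instance (5, 10) is also a counterexample (LHS = cos(10)² + sin(5)² ≈ 1.624, RHS = 1), but it's lexicographically larger.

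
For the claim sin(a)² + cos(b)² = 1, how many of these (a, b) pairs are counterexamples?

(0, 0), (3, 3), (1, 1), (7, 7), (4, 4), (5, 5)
0

Testing each pair:
(0, 0): LHS = 1, RHS = 1 → satisfies claim
(3, 3): LHS = sin(3)² + cos(3)² = 1, RHS = 1 → satisfies claim
(1, 1): LHS = cos(1)² + sin(1)² = 1, RHS = 1 → satisfies claim
(7, 7): LHS = sin(7)² + cos(7)² = 1, RHS = 1 → satisfies claim
(4, 4): LHS = cos(4)² + sin(4)² = 1, RHS = 1 → satisfies claim
(5, 5): LHS = cos(5)² + sin(5)² = 1, RHS = 1 → satisfies claim

That makes 0 counterexamples.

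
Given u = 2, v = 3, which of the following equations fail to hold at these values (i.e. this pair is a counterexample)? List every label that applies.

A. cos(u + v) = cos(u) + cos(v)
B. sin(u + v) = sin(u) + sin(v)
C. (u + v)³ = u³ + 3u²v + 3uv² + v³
A, B

Evaluating each claim at the given values:
A. LHS = cos(5) ≈ 0.2837, RHS = cos(3) + cos(2) ≈ -1.406 → fails here (LHS ≠ RHS)
B. LHS = sin(5) ≈ -0.9589, RHS = sin(3) + sin(2) ≈ 1.05 → fails here (LHS ≠ RHS)
C. LHS = 125, RHS = 125 → holds here (LHS = RHS)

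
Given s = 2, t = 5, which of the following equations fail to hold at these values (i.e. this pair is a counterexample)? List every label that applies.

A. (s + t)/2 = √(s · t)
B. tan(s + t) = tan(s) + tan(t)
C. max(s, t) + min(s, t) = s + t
Evaluating each claim at the given values:
A. LHS = 7/2, RHS = √(10) ≈ 3.162 → fails here (LHS ≠ RHS)
B. LHS = tan(7) ≈ 0.8714, RHS = tan(5) + tan(2) ≈ -5.566 → fails here (LHS ≠ RHS)
C. LHS = 7, RHS = 7 → holds here (LHS = RHS)

Answer: A, B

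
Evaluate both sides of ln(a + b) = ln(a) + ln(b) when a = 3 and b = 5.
LHS = ln(3 + 5) = ln(8) ≈ 2.079
RHS = ln(3) + ln(5) ≈ 2.708

LHS ≠ RHS (they differ by about 0.6286), so the equation does not hold here.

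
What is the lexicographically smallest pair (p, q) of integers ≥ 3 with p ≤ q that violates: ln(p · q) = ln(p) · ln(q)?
Substituting (3, 3) into the claim:
LHS = ln(3 · 3) = ln(9) ≈ 2.197
RHS = ln(3) · ln(3) = ln(3)² ≈ 1.207

Since LHS ≠ RHS, this pair disproves the claim, and no lexicographically smaller pair (p ≤ q, integers ≥ 3) does.

For instance (5, 6) is also a counterexample (LHS = ln(30) ≈ 3.401, RHS = ln(5)·ln(6) ≈ 2.884), but it's lexicographically larger.

Answer: (p, q) = (3, 3)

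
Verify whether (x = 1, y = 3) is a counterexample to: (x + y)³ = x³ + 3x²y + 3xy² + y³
No

Substituting x = 1, y = 3:
LHS = (1 + 3)³ = 64
RHS = 1³ + 3·1²·3 + 3·1·3² + 3³ = 64

The sides agree, so this pair does not disprove the claim.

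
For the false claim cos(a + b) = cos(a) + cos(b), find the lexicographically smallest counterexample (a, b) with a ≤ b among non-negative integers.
(a, b) = (0, 0)

Substituting (0, 0) into the claim:
LHS = cos(0 + 0) = 1
RHS = cos(0) + cos(0) = 2

Since LHS ≠ RHS, this pair disproves the claim, and no lexicographically smaller pair (a ≤ b, non-negative integers) does.

For instance (1, 7) is also a counterexample (LHS = cos(8) ≈ -0.1455, RHS = cos(1) + cos(7) ≈ 1.294), but it's lexicographically larger.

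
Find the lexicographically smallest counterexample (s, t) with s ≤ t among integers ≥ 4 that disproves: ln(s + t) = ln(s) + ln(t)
(s, t) = (4, 4)

Substituting (4, 4) into the claim:
LHS = ln(4 + 4) = ln(8) ≈ 2.079
RHS = ln(4) + ln(4) = 2·ln(4) ≈ 2.773

Since LHS ≠ RHS, this pair disproves the claim, and no lexicographically smaller pair (s ≤ t, integers ≥ 4) does.

For instance (5, 5) is also a counterexample (LHS = ln(10) ≈ 2.303, RHS = 2·ln(5) ≈ 3.219), but it's lexicographically larger.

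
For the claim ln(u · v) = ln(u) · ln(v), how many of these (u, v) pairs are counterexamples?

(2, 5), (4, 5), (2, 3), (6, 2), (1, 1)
Testing each pair:
(2, 5): LHS = ln(10) ≈ 2.303, RHS = ln(2)·ln(5) ≈ 1.116 → counterexample
(4, 5): LHS = ln(20) ≈ 2.996, RHS = ln(4)·ln(5) ≈ 2.231 → counterexample
(2, 3): LHS = ln(6) ≈ 1.792, RHS = ln(2)·ln(3) ≈ 0.7615 → counterexample
(6, 2): LHS = ln(12) ≈ 2.485, RHS = ln(2)·ln(6) ≈ 1.242 → counterexample
(1, 1): LHS = 0, RHS = 0 → satisfies claim

That makes 4 counterexamples.

Answer: 4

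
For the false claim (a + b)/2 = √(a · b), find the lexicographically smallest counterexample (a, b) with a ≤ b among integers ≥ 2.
(a, b) = (2, 3)

At (2, 2): both sides equal 2, so it holds there.

Substituting (2, 3) into the claim:
LHS = (2 + 3)/2 = 5/2
RHS = √(2 · 3) = √(6) ≈ 2.449

Since LHS ≠ RHS, this pair disproves the claim, and no lexicographically smaller pair (a ≤ b, integers ≥ 2) does.

For instance (3, 6) is also a counterexample (LHS = 9/2, RHS = 3·√(2) ≈ 4.243), but it's lexicographically larger.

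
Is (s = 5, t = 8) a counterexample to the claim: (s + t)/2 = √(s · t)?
Yes

Substituting s = 5, t = 8:
LHS = (5 + 8)/2 = 13/2
RHS = √(5 · 8) = 2·√(10) ≈ 6.325

Since LHS ≠ RHS, this pair disproves the claim.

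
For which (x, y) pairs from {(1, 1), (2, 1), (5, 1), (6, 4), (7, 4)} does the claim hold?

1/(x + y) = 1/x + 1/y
None

Testing each pair:
(1, 1): LHS = 1/2, RHS = 2 → fails
(2, 1): LHS = 1/3, RHS = 3/2 → fails
(5, 1): LHS = 1/6, RHS = 6/5 → fails
(6, 4): LHS = 1/10, RHS = 5/12 → fails
(7, 4): LHS = 1/11, RHS = 11/28 → fails

No pair satisfies the claim.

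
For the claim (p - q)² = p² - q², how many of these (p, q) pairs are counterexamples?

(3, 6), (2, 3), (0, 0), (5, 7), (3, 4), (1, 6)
Testing each pair:
(3, 6): LHS = 9, RHS = -27 → counterexample
(2, 3): LHS = 1, RHS = -5 → counterexample
(0, 0): LHS = 0, RHS = 0 → satisfies claim
(5, 7): LHS = 4, RHS = -24 → counterexample
(3, 4): LHS = 1, RHS = -7 → counterexample
(1, 6): LHS = 25, RHS = -35 → counterexample

That makes 5 counterexamples.

Answer: 5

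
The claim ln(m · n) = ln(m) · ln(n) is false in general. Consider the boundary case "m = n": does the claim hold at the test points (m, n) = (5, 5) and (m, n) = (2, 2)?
No, fails at both test points

At (5, 5): LHS = ln(25) ≈ 3.219 ≠ RHS = ln(5)² ≈ 2.59
At (2, 2): LHS = ln(4) ≈ 1.386 ≠ RHS = ln(2)² ≈ 0.4805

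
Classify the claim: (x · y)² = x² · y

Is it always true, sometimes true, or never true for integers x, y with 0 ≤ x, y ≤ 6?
It holds at (x, y) = (4, 0) (both sides equal 0), but fails at (x, y) = (2, 4) (LHS = 64, RHS = 16).

Answer: Sometimes true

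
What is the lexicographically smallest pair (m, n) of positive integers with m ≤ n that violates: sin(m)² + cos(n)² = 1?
At (1, 1): both sides equal 1, so it holds there.

Substituting (1, 2) into the claim:
LHS = sin(1)² + cos(2)² ≈ 0.8813
RHS = 1

Since LHS ≠ RHS, this pair disproves the claim, and no lexicographically smaller pair (m ≤ n, positive integers) does.

For instance (3, 6) is also a counterexample (LHS = sin(3)² + cos(6)² ≈ 0.9418, RHS = 1), but it's lexicographically larger.

Answer: (m, n) = (1, 2)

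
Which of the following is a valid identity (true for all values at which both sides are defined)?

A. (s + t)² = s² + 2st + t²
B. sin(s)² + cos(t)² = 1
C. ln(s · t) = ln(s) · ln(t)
A

A: holds — e.g. at (2, 7), both sides equal 81.
B: fails at (4, 6) — LHS = sin(4)² + cos(6)² ≈ 1.495, RHS = 1.
C: fails at (2, 5) — LHS = ln(10) ≈ 2.303, RHS = ln(2)·ln(5) ≈ 1.116.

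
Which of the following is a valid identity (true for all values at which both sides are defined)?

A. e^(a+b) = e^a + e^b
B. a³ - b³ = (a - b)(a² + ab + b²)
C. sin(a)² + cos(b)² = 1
A: fails at (1, 5) — LHS = e^6 ≈ 403.4, RHS = e + e^5 ≈ 151.1.
B: holds — e.g. at (4, 5), both sides equal -61.
C: fails at (4, 6) — LHS = sin(4)² + cos(6)² ≈ 1.495, RHS = 1.

Answer: B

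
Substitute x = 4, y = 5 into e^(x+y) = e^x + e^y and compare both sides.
LHS = e^(4+5) = e^9 ≈ 8103
RHS = e^4 + e^5 ≈ 203

LHS ≠ RHS (they differ by about 7900), so the equation does not hold here.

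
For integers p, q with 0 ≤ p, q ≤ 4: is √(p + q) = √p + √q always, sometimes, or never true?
It holds at (p, q) = (0, 0) (both sides equal 0), but fails at (p, q) = (1, 2) (LHS = √(3) ≈ 1.732, RHS = 1 + √(2) ≈ 2.414).

Answer: Sometimes true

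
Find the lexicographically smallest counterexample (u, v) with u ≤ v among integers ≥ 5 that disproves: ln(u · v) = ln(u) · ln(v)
(u, v) = (5, 5)

Substituting (5, 5) into the claim:
LHS = ln(5 · 5) = ln(25) ≈ 3.219
RHS = ln(5) · ln(5) = ln(5)² ≈ 2.59

Since LHS ≠ RHS, this pair disproves the claim, and no lexicographically smaller pair (u ≤ v, integers ≥ 5) does.

For instance (11, 11) is also a counterexample (LHS = ln(121) ≈ 4.796, RHS = ln(11)² ≈ 5.75), but it's lexicographically larger.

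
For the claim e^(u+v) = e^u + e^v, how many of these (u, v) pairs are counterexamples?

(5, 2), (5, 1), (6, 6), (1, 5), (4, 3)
5

Testing each pair:
(5, 2): LHS = e^7 ≈ 1097, RHS = e^2 + e^5 ≈ 155.8 → counterexample
(5, 1): LHS = e^6 ≈ 403.4, RHS = e + e^5 ≈ 151.1 → counterexample
(6, 6): LHS = e^12 ≈ 162754.8, RHS = 2·e^6 ≈ 806.9 → counterexample
(1, 5): LHS = e^6 ≈ 403.4, RHS = e + e^5 ≈ 151.1 → counterexample
(4, 3): LHS = e^7 ≈ 1097, RHS = e^3 + e^4 ≈ 74.68 → counterexample

That makes 5 counterexamples.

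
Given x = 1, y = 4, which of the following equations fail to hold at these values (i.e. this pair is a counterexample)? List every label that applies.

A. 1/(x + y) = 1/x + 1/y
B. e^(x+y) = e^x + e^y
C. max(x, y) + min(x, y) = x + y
Evaluating each claim at the given values:
A. LHS = 1/5, RHS = 5/4 → fails here (LHS ≠ RHS)
B. LHS = e^5 ≈ 148.4, RHS = e + e^4 ≈ 57.32 → fails here (LHS ≠ RHS)
C. LHS = 5, RHS = 5 → holds here (LHS = RHS)

Answer: A, B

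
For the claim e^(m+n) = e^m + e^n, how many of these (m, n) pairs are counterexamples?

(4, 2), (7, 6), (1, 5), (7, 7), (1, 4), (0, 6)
Testing each pair:
(4, 2): LHS = e^6 ≈ 403.4, RHS = e^2 + e^4 ≈ 61.99 → counterexample
(7, 6): LHS = e^13 ≈ 442413.4, RHS = e^6 + e^7 ≈ 1500 → counterexample
(1, 5): LHS = e^6 ≈ 403.4, RHS = e + e^5 ≈ 151.1 → counterexample
(7, 7): LHS = e^14 ≈ 1202604.3, RHS = 2·e^7 ≈ 2193 → counterexample
(1, 4): LHS = e^5 ≈ 148.4, RHS = e + e^4 ≈ 57.32 → counterexample
(0, 6): LHS = e^6 ≈ 403.4, RHS = 1 + e^6 ≈ 404.4 → counterexample

That makes 6 counterexamples.

Answer: 6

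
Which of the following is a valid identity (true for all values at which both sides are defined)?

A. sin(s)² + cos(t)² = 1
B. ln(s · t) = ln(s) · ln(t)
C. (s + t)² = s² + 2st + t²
C

A: fails at (2, 3) — LHS = sin(2)² + cos(3)² ≈ 1.807, RHS = 1.
B: fails at (1, 3) — LHS = ln(3) ≈ 1.099, RHS = 0.
C: holds — e.g. at (1, 1), both sides equal 4.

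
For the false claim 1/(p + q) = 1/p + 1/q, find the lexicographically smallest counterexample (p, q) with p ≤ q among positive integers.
(p, q) = (1, 1)

Substituting (1, 1) into the claim:
LHS = 1/(1 + 1) = 1/2
RHS = 1/1 + 1/1 = 2

Since LHS ≠ RHS, this pair disproves the claim, and no lexicographically smaller pair (p ≤ q, positive integers) does.

For instance (4, 6) is also a counterexample (LHS = 1/10, RHS = 5/12), but it's lexicographically larger.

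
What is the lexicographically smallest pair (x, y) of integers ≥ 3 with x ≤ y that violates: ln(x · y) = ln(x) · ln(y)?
Substituting (3, 3) into the claim:
LHS = ln(3 · 3) = ln(9) ≈ 2.197
RHS = ln(3) · ln(3) = ln(3)² ≈ 1.207

Since LHS ≠ RHS, this pair disproves the claim, and no lexicographically smaller pair (x ≤ y, integers ≥ 3) does.

For instance (4, 10) is also a counterexample (LHS = ln(40) ≈ 3.689, RHS = ln(4)·ln(10) ≈ 3.192), but it's lexicographically larger.

Answer: (x, y) = (3, 3)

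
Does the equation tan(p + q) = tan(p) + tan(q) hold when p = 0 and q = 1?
Holds

Substituting p = 0, q = 1:

LHS = tan(0 + 1) = tan(1) ≈ 1.557
RHS = tan(0) + tan(1) = tan(1) ≈ 1.557

LHS = RHS, so the equation holds at this point.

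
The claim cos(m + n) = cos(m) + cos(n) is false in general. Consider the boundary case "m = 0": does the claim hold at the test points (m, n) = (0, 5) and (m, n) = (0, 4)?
At (0, 5): LHS = cos(5) ≈ 0.2837 ≠ RHS = cos(5) + 1 ≈ 1.284
At (0, 4): LHS = cos(4) ≈ -0.6536 ≠ RHS = cos(4) + 1 ≈ 0.3464

Answer: No, fails at both test points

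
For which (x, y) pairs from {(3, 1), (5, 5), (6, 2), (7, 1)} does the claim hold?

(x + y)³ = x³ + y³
None

Testing each pair:
(3, 1): LHS = 64, RHS = 28 → fails
(5, 5): LHS = 1000, RHS = 250 → fails
(6, 2): LHS = 512, RHS = 224 → fails
(7, 1): LHS = 512, RHS = 344 → fails

No pair satisfies the claim.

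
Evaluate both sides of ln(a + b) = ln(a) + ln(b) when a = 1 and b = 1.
LHS = ln(1 + 1) = ln(2) ≈ 0.6931
RHS = ln(1) + ln(1) = 0

LHS ≠ RHS (they differ by about 0.6931), so the equation does not hold here.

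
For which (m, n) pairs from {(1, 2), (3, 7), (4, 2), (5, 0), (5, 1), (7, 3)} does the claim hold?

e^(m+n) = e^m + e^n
None

Testing each pair:
(1, 2): LHS = e^3 ≈ 20.09, RHS = e + e^2 ≈ 10.11 → fails
(3, 7): LHS = e^10 ≈ 22026.5, RHS = e^3 + e^7 ≈ 1117 → fails
(4, 2): LHS = e^6 ≈ 403.4, RHS = e^2 + e^4 ≈ 61.99 → fails
(5, 0): LHS = e^5 ≈ 148.4, RHS = 1 + e^5 ≈ 149.4 → fails
(5, 1): LHS = e^6 ≈ 403.4, RHS = e + e^5 ≈ 151.1 → fails
(7, 3): LHS = e^10 ≈ 22026.5, RHS = e^3 + e^7 ≈ 1117 → fails

No pair satisfies the claim.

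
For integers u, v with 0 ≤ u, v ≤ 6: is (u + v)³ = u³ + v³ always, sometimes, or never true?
Sometimes true

It holds at (u, v) = (0, 4) (both sides equal 64), but fails at (u, v) = (6, 6) (LHS = 1728, RHS = 432).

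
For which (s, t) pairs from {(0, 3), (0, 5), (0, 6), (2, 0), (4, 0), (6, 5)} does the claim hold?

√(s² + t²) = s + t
Testing each pair:
(0, 3): LHS = 3, RHS = 3 → holds
(0, 5): LHS = 5, RHS = 5 → holds
(0, 6): LHS = 6, RHS = 6 → holds
(2, 0): LHS = 2, RHS = 2 → holds
(4, 0): LHS = 4, RHS = 4 → holds
(6, 5): LHS = √(61) ≈ 7.81, RHS = 11 → fails

5 of 6 pairs satisfy the claim.

Answer: (0, 3), (0, 5), (0, 6), (2, 0), (4, 0)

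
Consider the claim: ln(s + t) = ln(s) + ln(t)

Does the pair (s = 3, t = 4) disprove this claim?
Yes

Substituting s = 3, t = 4:
LHS = ln(3 + 4) = ln(7) ≈ 1.946
RHS = ln(3) + ln(4) ≈ 2.485

Since LHS ≠ RHS, this pair disproves the claim.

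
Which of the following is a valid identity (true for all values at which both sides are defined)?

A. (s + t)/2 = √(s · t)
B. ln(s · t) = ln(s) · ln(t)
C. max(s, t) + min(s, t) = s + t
A: fails at (2, 7) — LHS = 9/2, RHS = √(14) ≈ 3.742.
B: fails at (2, 7) — LHS = ln(14) ≈ 2.639, RHS = ln(2)·ln(7) ≈ 1.349.
C: holds — e.g. at (3, 3), both sides equal 6.

Answer: C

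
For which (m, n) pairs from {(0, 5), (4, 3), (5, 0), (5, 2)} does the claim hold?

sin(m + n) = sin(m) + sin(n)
(0, 5), (5, 0)

Testing each pair:
(0, 5): LHS = sin(5) ≈ -0.9589, RHS = sin(5) ≈ -0.9589 → holds
(4, 3): LHS = sin(7) ≈ 0.657, RHS = sin(4) + sin(3) ≈ -0.6157 → fails
(5, 0): LHS = sin(5) ≈ -0.9589, RHS = sin(5) ≈ -0.9589 → holds
(5, 2): LHS = sin(7) ≈ 0.657, RHS = sin(5) + sin(2) ≈ -0.04963 → fails

2 of 4 pairs satisfy the claim.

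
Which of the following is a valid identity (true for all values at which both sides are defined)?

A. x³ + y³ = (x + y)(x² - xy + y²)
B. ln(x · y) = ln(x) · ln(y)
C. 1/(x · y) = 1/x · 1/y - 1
A

A: holds — e.g. at (1, 3), both sides equal 28.
B: fails at (1, 3) — LHS = ln(3) ≈ 1.099, RHS = 0.
C: fails at (3, 3) — LHS = 1/9, RHS = -8/9.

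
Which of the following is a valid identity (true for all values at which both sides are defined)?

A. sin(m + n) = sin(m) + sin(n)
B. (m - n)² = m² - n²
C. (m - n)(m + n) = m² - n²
A: fails at (5, 8) — LHS = sin(13) ≈ 0.4202, RHS = sin(5) + sin(8) ≈ 0.03043.
B: fails at (4, 5) — LHS = 1, RHS = -9.
C: holds — e.g. at (2, 2), both sides equal 0.

Answer: C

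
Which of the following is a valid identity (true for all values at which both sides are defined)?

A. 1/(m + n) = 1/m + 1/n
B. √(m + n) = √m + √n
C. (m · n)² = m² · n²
C

A: fails at (1, 4) — LHS = 1/5, RHS = 5/4.
B: fails at (2, 4) — LHS = √(6) ≈ 2.449, RHS = √(2) + 2 ≈ 3.414.
C: holds — e.g. at (3, 5), both sides equal 225.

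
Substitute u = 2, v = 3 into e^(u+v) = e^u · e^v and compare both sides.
LHS = e^(2+3) = e^5 ≈ 148.4
RHS = e^2 · e^3 = e^5 ≈ 148.4

LHS = RHS: the two sides agree.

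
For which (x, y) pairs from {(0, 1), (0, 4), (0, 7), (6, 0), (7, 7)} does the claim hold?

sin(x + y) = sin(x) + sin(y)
(0, 1), (0, 4), (0, 7), (6, 0)

Testing each pair:
(0, 1): LHS = sin(1) ≈ 0.8415, RHS = sin(1) ≈ 0.8415 → holds
(0, 4): LHS = sin(4) ≈ -0.7568, RHS = sin(4) ≈ -0.7568 → holds
(0, 7): LHS = sin(7) ≈ 0.657, RHS = sin(7) ≈ 0.657 → holds
(6, 0): LHS = sin(6) ≈ -0.2794, RHS = sin(6) ≈ -0.2794 → holds
(7, 7): LHS = sin(14) ≈ 0.9906, RHS = 2·sin(7) ≈ 1.314 → fails

4 of 5 pairs satisfy the claim.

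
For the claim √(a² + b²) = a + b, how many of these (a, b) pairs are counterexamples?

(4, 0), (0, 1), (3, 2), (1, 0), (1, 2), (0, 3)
2

Testing each pair:
(4, 0): LHS = 4, RHS = 4 → satisfies claim
(0, 1): LHS = 1, RHS = 1 → satisfies claim
(3, 2): LHS = √(13) ≈ 3.606, RHS = 5 → counterexample
(1, 0): LHS = 1, RHS = 1 → satisfies claim
(1, 2): LHS = √(5) ≈ 2.236, RHS = 3 → counterexample
(0, 3): LHS = 3, RHS = 3 → satisfies claim

That makes 2 counterexamples.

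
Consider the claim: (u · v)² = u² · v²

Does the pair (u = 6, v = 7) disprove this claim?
Substituting u = 6, v = 7:
LHS = (6 · 7)² = 1764
RHS = 6² · 7² = 1764

The sides agree, so this pair does not disprove the claim.

Answer: No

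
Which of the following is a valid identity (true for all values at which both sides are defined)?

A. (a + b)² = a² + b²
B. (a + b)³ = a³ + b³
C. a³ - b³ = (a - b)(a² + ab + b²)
C

A: fails at (4, 4) — LHS = 64, RHS = 32.
B: fails at (4, 5) — LHS = 729, RHS = 189.
C: holds — e.g. at (1, 1), both sides equal 0.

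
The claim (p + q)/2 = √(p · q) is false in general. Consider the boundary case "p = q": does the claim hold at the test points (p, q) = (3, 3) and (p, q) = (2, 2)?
Yes, holds at both test points

At (3, 3): LHS = 3, RHS = 3 → equal
At (2, 2): LHS = 2, RHS = 2 → equal

So the claim does hold at both of these boundary points, even though it is not an identity.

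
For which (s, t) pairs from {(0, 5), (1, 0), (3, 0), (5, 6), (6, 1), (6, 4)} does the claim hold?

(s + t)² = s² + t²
Testing each pair:
(0, 5): LHS = 25, RHS = 25 → holds
(1, 0): LHS = 1, RHS = 1 → holds
(3, 0): LHS = 9, RHS = 9 → holds
(5, 6): LHS = 121, RHS = 61 → fails
(6, 1): LHS = 49, RHS = 37 → fails
(6, 4): LHS = 100, RHS = 52 → fails

3 of 6 pairs satisfy the claim.

Answer: (0, 5), (1, 0), (3, 0)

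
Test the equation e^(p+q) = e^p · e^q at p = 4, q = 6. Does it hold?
Substituting p = 4, q = 6:

LHS = e^(4+6) = e^10 ≈ 22026.5
RHS = e^4 · e^6 = e^10 ≈ 22026.5

LHS = RHS, so the equation holds at this point.

Answer: Holds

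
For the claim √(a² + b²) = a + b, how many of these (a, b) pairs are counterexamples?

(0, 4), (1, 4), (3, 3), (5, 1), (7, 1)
Testing each pair:
(0, 4): LHS = 4, RHS = 4 → satisfies claim
(1, 4): LHS = √(17) ≈ 4.123, RHS = 5 → counterexample
(3, 3): LHS = 3·√(2) ≈ 4.243, RHS = 6 → counterexample
(5, 1): LHS = √(26) ≈ 5.099, RHS = 6 → counterexample
(7, 1): LHS = 5·√(2) ≈ 7.071, RHS = 8 → counterexample

That makes 4 counterexamples.

Answer: 4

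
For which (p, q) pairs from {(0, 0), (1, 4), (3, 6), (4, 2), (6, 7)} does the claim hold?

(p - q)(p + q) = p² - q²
All pairs

Testing each pair:
(0, 0): LHS = 0, RHS = 0 → holds
(1, 4): LHS = -15, RHS = -15 → holds
(3, 6): LHS = -27, RHS = -27 → holds
(4, 2): LHS = 12, RHS = 12 → holds
(6, 7): LHS = -13, RHS = -13 → holds

Every pair satisfies the claim.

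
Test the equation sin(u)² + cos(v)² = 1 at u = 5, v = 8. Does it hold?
Substituting u = 5, v = 8:

LHS = sin(5)² + cos(8)² ≈ 0.9407
RHS = 1

LHS ≠ RHS, so the equation does not hold at this point.

Answer: Fails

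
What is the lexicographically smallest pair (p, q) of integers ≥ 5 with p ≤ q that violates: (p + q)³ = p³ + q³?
Substituting (5, 5) into the claim:
LHS = (5 + 5)³ = 1000
RHS = 5³ + 5³ = 250

Since LHS ≠ RHS, this pair disproves the claim, and no lexicographically smaller pair (p ≤ q, integers ≥ 5) does.

For instance (9, 12) is also a counterexample (LHS = 9261, RHS = 2457), but it's lexicographically larger.

Answer: (p, q) = (5, 5)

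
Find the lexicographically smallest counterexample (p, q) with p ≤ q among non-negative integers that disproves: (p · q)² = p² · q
(p, q) = (1, 2)

Substituting (1, 2) into the claim:
LHS = (1 · 2)² = 4
RHS = 1² · 2 = 2

Since LHS ≠ RHS, this pair disproves the claim, and no lexicographically smaller pair (p ≤ q, non-negative integers) does.

For instance (2, 4) is also a counterexample (LHS = 64, RHS = 16), but it's lexicographically larger.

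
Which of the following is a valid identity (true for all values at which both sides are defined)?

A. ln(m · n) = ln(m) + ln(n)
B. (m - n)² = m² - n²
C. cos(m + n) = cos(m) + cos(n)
A: holds — e.g. at (2, 3), both sides equal ln(6) ≈ 1.792.
B: fails at (3, 4) — LHS = 1, RHS = -7.
C: fails at (3, 3) — LHS = cos(6) ≈ 0.9602, RHS = 2·cos(3) ≈ -1.98.

Answer: A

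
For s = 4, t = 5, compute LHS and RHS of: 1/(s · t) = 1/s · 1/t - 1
LHS = 1/(4 · 5) = 1/20
RHS = 1/4 · 1/5 - 1 = -19/20

LHS ≠ RHS, so the equation does not hold here.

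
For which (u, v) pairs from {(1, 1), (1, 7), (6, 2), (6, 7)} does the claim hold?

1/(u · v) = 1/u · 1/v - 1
None

Testing each pair:
(1, 1): LHS = 1, RHS = 0 → fails
(1, 7): LHS = 1/7, RHS = -6/7 → fails
(6, 2): LHS = 1/12, RHS = -11/12 → fails
(6, 7): LHS = 1/42, RHS = -41/42 → fails

No pair satisfies the claim.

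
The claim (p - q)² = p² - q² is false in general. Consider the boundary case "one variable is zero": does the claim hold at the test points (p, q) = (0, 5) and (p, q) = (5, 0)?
Only at (5, 0)

At (0, 5): LHS = 25 ≠ RHS = -25
At (5, 0): LHS = 25, RHS = 25 → equal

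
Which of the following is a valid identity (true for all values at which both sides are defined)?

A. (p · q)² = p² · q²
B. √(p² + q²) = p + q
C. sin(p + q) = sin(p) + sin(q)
A: holds — e.g. at (1, 5), both sides equal 25.
B: fails at (3, 5) — LHS = √(34) ≈ 5.831, RHS = 8.
C: fails at (5, 8) — LHS = sin(13) ≈ 0.4202, RHS = sin(5) + sin(8) ≈ 0.03043.

Answer: A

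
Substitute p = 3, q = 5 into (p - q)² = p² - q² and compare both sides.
LHS = (3 - 5)² = 4
RHS = 3² - 5² = -16

LHS ≠ RHS, so the equation does not hold here.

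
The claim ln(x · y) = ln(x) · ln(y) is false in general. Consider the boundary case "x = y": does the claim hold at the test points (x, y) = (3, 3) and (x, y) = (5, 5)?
At (3, 3): LHS = ln(9) ≈ 2.197 ≠ RHS = ln(3)² ≈ 1.207
At (5, 5): LHS = ln(25) ≈ 3.219 ≠ RHS = ln(5)² ≈ 2.59

Answer: No, fails at both test points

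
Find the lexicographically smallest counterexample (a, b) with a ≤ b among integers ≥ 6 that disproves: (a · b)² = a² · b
Substituting (6, 6) into the claim:
LHS = (6 · 6)² = 1296
RHS = 6² · 6 = 216

Since LHS ≠ RHS, this pair disproves the claim, and no lexicographically smaller pair (a ≤ b, integers ≥ 6) does.

For instance (6, 9) is also a counterexample (LHS = 2916, RHS = 324), but it's lexicographically larger.

Answer: (a, b) = (6, 6)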